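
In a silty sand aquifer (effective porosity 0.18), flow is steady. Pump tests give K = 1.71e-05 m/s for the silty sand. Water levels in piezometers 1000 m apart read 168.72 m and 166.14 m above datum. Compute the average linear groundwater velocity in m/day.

Convert K: 1.71e-05 m/s × 86400 = 1.477 m/day.
Hydraulic gradient i = (168.72 − 166.14) / 1000 = 2.58 / 1000 = 0.002580.
Darcy flux q = K · i = 1.477 × 0.002580 = 0.003812 m/day.
Seepage velocity v = q / n_e = 0.003812 / 0.18 = 0.02118 m/day.

0.0212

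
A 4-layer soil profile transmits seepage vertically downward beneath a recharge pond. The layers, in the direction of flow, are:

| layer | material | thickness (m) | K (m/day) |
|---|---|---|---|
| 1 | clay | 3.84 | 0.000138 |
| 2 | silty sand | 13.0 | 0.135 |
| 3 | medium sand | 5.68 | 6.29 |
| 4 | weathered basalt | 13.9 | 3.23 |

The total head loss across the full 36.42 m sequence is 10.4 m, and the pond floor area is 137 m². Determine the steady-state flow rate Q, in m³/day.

Flow is perpendicular to layering, so the layers act in series and the equivalent K is the thickness-weighted harmonic mean.
Total thickness L = 3.84 + 13.0 + 5.68 + 13.9 = 36.42 m.
Σ(b_i/K_i) = 3.84/0.000138 + 13.0/0.135 + 5.68/6.29 + 13.9/3.23 = 27928 d.
K_eq = L / Σ(b_i/K_i) = 36.42 / 27928 = 0.001304 m/day.
Q = K_eq · A · (Δh/L) = 0.001304 × 137 × (10.4/36.42) = 0.05102 m³/day.

0.0510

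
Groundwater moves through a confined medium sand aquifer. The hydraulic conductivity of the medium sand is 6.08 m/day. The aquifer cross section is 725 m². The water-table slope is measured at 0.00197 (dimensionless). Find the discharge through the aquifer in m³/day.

8.68

Hydraulic gradient i = 0.00197.
Darcy's law: Q = K · A · i = 6.080 × 725.0 × 0.001970 = 8.684 m³/day.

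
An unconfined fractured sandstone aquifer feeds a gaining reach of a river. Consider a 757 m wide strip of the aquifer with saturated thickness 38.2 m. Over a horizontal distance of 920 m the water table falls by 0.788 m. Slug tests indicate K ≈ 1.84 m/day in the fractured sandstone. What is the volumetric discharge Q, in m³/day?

Cross-sectional area A = 757 × 38.2 = 28917 m².
Hydraulic gradient i = Δh / L = 0.788 / 920 = 0.0008565.
Darcy's law: Q = K · A · i = 1.840 × 28917 × 0.0008565 = 45.57 m³/day.

45.6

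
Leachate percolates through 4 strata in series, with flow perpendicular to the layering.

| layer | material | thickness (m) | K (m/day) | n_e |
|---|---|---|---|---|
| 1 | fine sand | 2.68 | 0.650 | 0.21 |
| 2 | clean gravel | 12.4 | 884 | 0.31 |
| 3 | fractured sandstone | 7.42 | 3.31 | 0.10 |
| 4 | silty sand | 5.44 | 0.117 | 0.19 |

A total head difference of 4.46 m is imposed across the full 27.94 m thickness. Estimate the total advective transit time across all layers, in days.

73.3

With flow normal to the layers, continuity requires the same specific discharge q through every layer.
Σ(b_i/K_i) = 2.68/0.650 + 12.4/884 + 7.42/3.31 + 5.44/0.117 = 52.87 d.
q = Δh / Σ(b_i/K_i) = 4.46 / 52.87 = 0.08435 m/day.
In each layer the seepage velocity is v_i = q/n_i, so the layer transit time is t_i = b_i·n_i / q:
  layer 1 (fine sand): t_1 = 2.68 × 0.21 / 0.08435 = 6.672 d
  layer 2 (clean gravel): t_2 = 12.4 × 0.31 / 0.08435 = 45.57 d
  layer 3 (fractured sandstone): t_3 = 7.42 × 0.10 / 0.08435 = 8.797 d
  layer 4 (silty sand): t_4 = 5.44 × 0.19 / 0.08435 = 12.25 d
Total t = Σ t_i = 73.29 days.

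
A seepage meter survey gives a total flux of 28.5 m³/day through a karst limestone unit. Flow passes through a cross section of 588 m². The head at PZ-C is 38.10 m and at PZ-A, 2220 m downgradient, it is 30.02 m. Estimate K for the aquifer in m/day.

Hydraulic gradient i = (38.10 − 30.02) / 2220 = 8.08 / 2220 = 0.003640.
From Q = K·A·i, K = Q / (A·i) = 28.5 / (588.0 × 0.003640) = 13.32 m/day.

13.3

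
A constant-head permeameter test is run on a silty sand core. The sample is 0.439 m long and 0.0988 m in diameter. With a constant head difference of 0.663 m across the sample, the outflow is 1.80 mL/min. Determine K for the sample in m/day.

0.224

Cross-sectional area A = π·(d/2)² = π × (0.0988/2)² = 0.007667 m².
Convert discharge: 1.80 mL/min = 3.000e-08 m³/s.
Darcy's law rearranged: K = Q·L / (A·Δh) = 3.000e-08 × 0.439 / (0.007667 × 0.663) = 2.591e-06 m/s = 0.2239 m/day.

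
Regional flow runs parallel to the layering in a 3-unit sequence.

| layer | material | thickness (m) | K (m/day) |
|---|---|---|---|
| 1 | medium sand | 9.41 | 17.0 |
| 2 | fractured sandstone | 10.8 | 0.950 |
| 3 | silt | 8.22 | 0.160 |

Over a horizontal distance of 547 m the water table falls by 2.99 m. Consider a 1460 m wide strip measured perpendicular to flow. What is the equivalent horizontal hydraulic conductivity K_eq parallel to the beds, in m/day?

Flow is parallel to layering, so each bed carries its own Darcy discharge and the transmissivities add.
Σ(K_i·b_i) = 17.0×9.41 + 0.950×10.8 + 0.160×8.22 = 171.5 m²/day.
Total thickness b = 28.43 m, so K_eq = Σ(K_i·b_i)/b = 6.034 m/day.

6.03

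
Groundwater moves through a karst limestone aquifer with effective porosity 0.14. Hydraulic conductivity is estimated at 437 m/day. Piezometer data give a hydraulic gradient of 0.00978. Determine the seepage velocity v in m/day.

30.5

Hydraulic gradient i = 0.00978.
Darcy flux q = K · i = 437.0 × 0.009780 = 4.274 m/day.
Seepage velocity v = q / n_e = 4.274 / 0.14 = 30.53 m/day.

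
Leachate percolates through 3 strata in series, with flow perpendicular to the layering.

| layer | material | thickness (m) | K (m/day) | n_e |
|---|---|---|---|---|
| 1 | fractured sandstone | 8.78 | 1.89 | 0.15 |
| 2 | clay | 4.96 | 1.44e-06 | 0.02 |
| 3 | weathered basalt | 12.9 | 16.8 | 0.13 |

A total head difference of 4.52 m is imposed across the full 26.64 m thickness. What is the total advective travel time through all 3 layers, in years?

With flow normal to the layers, continuity requires the same specific discharge q through every layer.
Σ(b_i/K_i) = 8.78/1.89 + 4.96/1.44e-06 + 12.9/16.8 = 3.444e+06 d.
q = Δh / Σ(b_i/K_i) = 4.52 / 3.444e+06 = 1.312e-06 m/day.
In each layer the seepage velocity is v_i = q/n_i, so the layer transit time is t_i = b_i·n_i / q:
  layer 1 (fractured sandstone): t_1 = 8.78 × 0.15 / 1.312e-06 = 1.004e+06 d
  layer 2 (clay): t_2 = 4.96 × 0.02 / 1.312e-06 = 75595 d
  layer 3 (weathered basalt): t_3 = 12.9 × 0.13 / 1.312e-06 = 1.278e+06 d
Total t = Σ t_i = 2.357e+06 days = 6454 years.

6450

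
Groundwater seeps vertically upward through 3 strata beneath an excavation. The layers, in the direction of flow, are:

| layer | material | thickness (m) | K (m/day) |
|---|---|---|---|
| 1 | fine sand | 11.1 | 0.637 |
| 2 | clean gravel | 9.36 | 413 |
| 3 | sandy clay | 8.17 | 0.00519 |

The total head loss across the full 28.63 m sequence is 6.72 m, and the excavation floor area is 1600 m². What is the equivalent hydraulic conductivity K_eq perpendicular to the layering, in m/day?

0.0180

Flow is perpendicular to layering, so the layers act in series and the equivalent K is the thickness-weighted harmonic mean.
Total thickness L = 11.1 + 9.36 + 8.17 = 28.63 m.
Σ(b_i/K_i) = 11.1/0.637 + 9.36/413 + 8.17/0.00519 = 1592 d.
K_eq = L / Σ(b_i/K_i) = 28.63 / 1592 = 0.01799 m/day.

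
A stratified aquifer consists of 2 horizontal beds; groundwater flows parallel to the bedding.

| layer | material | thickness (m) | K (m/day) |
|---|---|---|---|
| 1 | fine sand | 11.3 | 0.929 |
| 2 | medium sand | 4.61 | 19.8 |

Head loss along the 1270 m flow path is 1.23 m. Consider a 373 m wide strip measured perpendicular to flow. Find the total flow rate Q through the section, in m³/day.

Flow is parallel to layering, so each bed carries its own Darcy discharge and the transmissivities add.
Σ(K_i·b_i) = 0.929×11.3 + 19.8×4.61 = 101.8 m²/day.
Hydraulic gradient i = Δh / L = 1.23 / 1270 = 0.0009685.
Q = Σ(K_i·b_i) · W · i = 101.8 × 373 × 0.0009685 = 36.77 m³/day.

36.8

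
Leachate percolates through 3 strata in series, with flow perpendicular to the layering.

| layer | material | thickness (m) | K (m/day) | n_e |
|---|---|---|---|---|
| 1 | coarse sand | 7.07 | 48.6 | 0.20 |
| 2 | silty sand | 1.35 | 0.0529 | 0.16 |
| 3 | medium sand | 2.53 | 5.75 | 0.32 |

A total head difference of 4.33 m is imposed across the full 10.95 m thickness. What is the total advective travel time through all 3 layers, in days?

14.7

With flow normal to the layers, continuity requires the same specific discharge q through every layer.
Σ(b_i/K_i) = 7.07/48.6 + 1.35/0.0529 + 2.53/5.75 = 26.11 d.
q = Δh / Σ(b_i/K_i) = 4.33 / 26.11 = 0.1659 m/day.
In each layer the seepage velocity is v_i = q/n_i, so the layer transit time is t_i = b_i·n_i / q:
  layer 1 (coarse sand): t_1 = 7.07 × 0.20 / 0.1659 = 8.525 d
  layer 2 (silty sand): t_2 = 1.35 × 0.16 / 0.1659 = 1.302 d
  layer 3 (medium sand): t_3 = 2.53 × 0.32 / 0.1659 = 4.881 d
Total t = Σ t_i = 14.71 days.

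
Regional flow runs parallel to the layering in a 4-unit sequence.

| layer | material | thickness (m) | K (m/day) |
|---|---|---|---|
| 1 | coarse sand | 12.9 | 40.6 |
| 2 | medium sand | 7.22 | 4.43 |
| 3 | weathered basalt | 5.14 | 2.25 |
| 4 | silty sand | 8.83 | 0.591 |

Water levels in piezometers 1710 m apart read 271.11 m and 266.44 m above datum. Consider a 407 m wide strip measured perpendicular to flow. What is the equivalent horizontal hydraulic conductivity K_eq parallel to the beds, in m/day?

Flow is parallel to layering, so each bed carries its own Darcy discharge and the transmissivities add.
Σ(K_i·b_i) = 40.6×12.9 + 4.43×7.22 + 2.25×5.14 + 0.591×8.83 = 572.5 m²/day.
Total thickness b = 34.09 m, so K_eq = Σ(K_i·b_i)/b = 16.79 m/day.

16.8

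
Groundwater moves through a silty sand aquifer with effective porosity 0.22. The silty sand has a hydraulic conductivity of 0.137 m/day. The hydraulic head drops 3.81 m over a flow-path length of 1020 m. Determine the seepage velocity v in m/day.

Hydraulic gradient i = Δh / L = 3.81 / 1020 = 0.003735.
Darcy flux q = K · i = 0.1370 × 0.003735 = 0.0005117 m/day.
Seepage velocity v = q / n_e = 0.0005117 / 0.22 = 0.002326 m/day.

0.00233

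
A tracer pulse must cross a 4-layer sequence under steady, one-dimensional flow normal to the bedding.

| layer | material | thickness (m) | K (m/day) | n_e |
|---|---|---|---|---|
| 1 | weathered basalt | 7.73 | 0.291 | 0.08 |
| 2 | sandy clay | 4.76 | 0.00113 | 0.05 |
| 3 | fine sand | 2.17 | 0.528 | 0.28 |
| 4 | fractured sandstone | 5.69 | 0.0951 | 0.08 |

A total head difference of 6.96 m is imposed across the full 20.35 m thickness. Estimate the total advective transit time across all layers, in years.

3.25

With flow normal to the layers, continuity requires the same specific discharge q through every layer.
Σ(b_i/K_i) = 7.73/0.291 + 4.76/0.00113 + 2.17/0.528 + 5.69/0.0951 = 4303 d.
q = Δh / Σ(b_i/K_i) = 6.96 / 4303 = 0.001618 m/day.
In each layer the seepage velocity is v_i = q/n_i, so the layer transit time is t_i = b_i·n_i / q:
  layer 1 (weathered basalt): t_1 = 7.73 × 0.08 / 0.001618 = 382.3 d
  layer 2 (sandy clay): t_2 = 4.76 × 0.05 / 0.001618 = 147.1 d
  layer 3 (fine sand): t_3 = 2.17 × 0.28 / 0.001618 = 375.6 d
  layer 4 (fractured sandstone): t_4 = 5.69 × 0.08 / 0.001618 = 281.4 d
Total t = Σ t_i = 1187 days = 3.248 years.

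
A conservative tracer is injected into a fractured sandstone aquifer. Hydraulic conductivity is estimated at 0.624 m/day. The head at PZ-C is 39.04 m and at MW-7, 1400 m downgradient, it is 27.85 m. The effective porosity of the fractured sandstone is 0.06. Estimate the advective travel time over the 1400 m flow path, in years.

Hydraulic gradient i = (39.04 − 27.85) / 1400 = 11.19 / 1400 = 0.007993.
Darcy flux q = K · i = 0.6240 × 0.007993 = 0.004988 m/day.
Seepage velocity v = q / n_e = 0.004988 / 0.06 = 0.08313 m/day.
Travel time t = L / v = 1400 / 0.08313 = 16842 days = 46.11 years.

46.1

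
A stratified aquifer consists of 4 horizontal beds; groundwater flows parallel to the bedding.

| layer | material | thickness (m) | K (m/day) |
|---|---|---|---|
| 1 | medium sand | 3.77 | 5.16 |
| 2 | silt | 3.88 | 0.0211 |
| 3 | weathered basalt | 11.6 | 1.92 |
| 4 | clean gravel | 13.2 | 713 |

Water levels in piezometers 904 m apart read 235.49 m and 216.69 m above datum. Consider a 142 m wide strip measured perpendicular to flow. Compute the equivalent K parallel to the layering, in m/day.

291

Flow is parallel to layering, so each bed carries its own Darcy discharge and the transmissivities add.
Σ(K_i·b_i) = 5.16×3.77 + 0.0211×3.88 + 1.92×11.6 + 713×13.2 = 9453 m²/day.
Total thickness b = 32.45 m, so K_eq = Σ(K_i·b_i)/b = 291.3 m/day.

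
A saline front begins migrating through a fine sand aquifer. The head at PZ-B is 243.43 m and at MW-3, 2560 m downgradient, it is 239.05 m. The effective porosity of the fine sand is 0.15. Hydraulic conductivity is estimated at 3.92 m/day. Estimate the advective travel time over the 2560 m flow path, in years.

157

Hydraulic gradient i = (243.43 − 239.05) / 2560 = 4.38 / 2560 = 0.001711.
Darcy flux q = K · i = 3.920 × 0.001711 = 0.006707 m/day.
Seepage velocity v = q / n_e = 0.006707 / 0.15 = 0.04471 m/day.
Travel time t = L / v = 2560 / 0.04471 = 57255 days = 156.8 years.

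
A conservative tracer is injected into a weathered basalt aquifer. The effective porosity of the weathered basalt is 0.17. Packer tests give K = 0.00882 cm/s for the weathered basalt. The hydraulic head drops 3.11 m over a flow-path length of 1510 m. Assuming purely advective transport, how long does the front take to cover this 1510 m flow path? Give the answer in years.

Convert K: 0.00882 cm/s × 864 = 7.620 m/day.
Hydraulic gradient i = Δh / L = 3.11 / 1510 = 0.002060.
Darcy flux q = K · i = 7.620 × 0.002060 = 0.01570 m/day.
Seepage velocity v = q / n_e = 0.01570 / 0.17 = 0.09232 m/day.
Travel time t = L / v = 1510 / 0.09232 = 16355 days = 44.78 years.

44.8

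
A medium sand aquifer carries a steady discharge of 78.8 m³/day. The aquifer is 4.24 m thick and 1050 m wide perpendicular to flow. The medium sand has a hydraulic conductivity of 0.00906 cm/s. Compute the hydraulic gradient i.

Convert K: 0.00906 cm/s × 864 = 7.828 m/day.
Cross-sectional area A = 1050 × 4.24 = 4452 m².
From Q = K·A·i, i = Q / (K·A) = 78.8 / (7.828 × 4452) = 0.002261.

0.00226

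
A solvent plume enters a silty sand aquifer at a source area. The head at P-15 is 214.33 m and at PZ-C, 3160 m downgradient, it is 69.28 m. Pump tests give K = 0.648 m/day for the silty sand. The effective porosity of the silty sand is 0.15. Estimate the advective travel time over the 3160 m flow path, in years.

43.6

Hydraulic gradient i = (214.33 − 69.28) / 3160 = 145.05 / 3160 = 0.04590.
Darcy flux q = K · i = 0.6480 × 0.04590 = 0.02974 m/day.
Seepage velocity v = q / n_e = 0.02974 / 0.15 = 0.1983 m/day.
Travel time t = L / v = 3160 / 0.1983 = 15936 days = 43.63 years.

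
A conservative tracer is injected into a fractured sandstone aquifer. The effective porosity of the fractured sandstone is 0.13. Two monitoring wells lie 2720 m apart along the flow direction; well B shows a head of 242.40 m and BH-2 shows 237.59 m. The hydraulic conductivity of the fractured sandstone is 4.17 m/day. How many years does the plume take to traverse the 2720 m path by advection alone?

131

Hydraulic gradient i = (242.40 − 237.59) / 2720 = 4.81 / 2720 = 0.001768.
Darcy flux q = K · i = 4.170 × 0.001768 = 0.007374 m/day.
Seepage velocity v = q / n_e = 0.007374 / 0.13 = 0.05672 m/day.
Travel time t = L / v = 2720 / 0.05672 = 47951 days = 131.3 years.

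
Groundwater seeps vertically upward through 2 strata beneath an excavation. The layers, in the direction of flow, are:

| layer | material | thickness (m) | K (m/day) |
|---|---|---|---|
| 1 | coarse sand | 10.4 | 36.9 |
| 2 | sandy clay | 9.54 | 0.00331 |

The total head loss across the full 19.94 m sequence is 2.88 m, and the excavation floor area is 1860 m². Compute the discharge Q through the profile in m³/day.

1.86

Flow is perpendicular to layering, so the layers act in series and the equivalent K is the thickness-weighted harmonic mean.
Total thickness L = 10.4 + 9.54 = 19.94 m.
Σ(b_i/K_i) = 10.4/36.9 + 9.54/0.00331 = 2882 d.
K_eq = L / Σ(b_i/K_i) = 19.94 / 2882 = 0.006918 m/day.
Q = K_eq · A · (Δh/L) = 0.006918 × 1860 × (2.88/19.94) = 1.858 m³/day.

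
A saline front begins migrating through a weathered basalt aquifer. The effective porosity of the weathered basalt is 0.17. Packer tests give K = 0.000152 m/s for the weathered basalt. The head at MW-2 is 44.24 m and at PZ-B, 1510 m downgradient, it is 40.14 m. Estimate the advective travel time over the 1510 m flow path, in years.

Convert K: 0.000152 m/s × 86400 = 13.13 m/day.
Hydraulic gradient i = (44.24 − 40.14) / 1510 = 4.1 / 1510 = 0.002715.
Darcy flux q = K · i = 13.13 × 0.002715 = 0.03566 m/day.
Seepage velocity v = q / n_e = 0.03566 / 0.17 = 0.2098 m/day.
Travel time t = L / v = 1510 / 0.2098 = 7199 days = 19.71 years.

19.7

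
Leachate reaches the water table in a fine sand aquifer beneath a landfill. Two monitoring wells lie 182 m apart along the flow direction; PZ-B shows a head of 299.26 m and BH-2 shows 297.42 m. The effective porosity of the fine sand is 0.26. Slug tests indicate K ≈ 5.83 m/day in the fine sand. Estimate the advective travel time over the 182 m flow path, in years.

2.20

Hydraulic gradient i = (299.26 − 297.42) / 182 = 1.84 / 182 = 0.01011.
Darcy flux q = K · i = 5.830 × 0.01011 = 0.05894 m/day.
Seepage velocity v = q / n_e = 0.05894 / 0.26 = 0.2267 m/day.
Travel time t = L / v = 182 / 0.2267 = 802.8 days = 2.198 years.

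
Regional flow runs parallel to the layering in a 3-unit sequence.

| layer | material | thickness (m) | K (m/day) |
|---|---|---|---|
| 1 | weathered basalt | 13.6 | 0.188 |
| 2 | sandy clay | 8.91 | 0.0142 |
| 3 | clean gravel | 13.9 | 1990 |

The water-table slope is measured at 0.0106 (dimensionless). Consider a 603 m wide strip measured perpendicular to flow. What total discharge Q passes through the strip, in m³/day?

Flow is parallel to layering, so each bed carries its own Darcy discharge and the transmissivities add.
Σ(K_i·b_i) = 0.188×13.6 + 0.0142×8.91 + 1990×13.9 = 27664 m²/day.
Hydraulic gradient i = 0.0106.
Q = Σ(K_i·b_i) · W · i = 27664 × 603 × 0.01060 = 1.768e+05 m³/day.

177000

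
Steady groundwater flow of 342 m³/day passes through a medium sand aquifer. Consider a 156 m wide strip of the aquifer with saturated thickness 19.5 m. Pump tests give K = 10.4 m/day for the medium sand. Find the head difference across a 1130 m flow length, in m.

12.2

Cross-sectional area A = 156 × 19.5 = 3042 m².
From Q = K·A·i, i = Q / (K·A) = 342 / (10.40 × 3042) = 0.01081.
Head loss Δh = i · L = 0.01081 × 1130 = 12.22 m.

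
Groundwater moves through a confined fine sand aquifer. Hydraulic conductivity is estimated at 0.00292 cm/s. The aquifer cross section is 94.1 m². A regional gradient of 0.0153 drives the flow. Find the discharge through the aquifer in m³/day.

3.63

Convert K: 0.00292 cm/s × 864 = 2.523 m/day.
Hydraulic gradient i = 0.0153.
Darcy's law: Q = K · A · i = 2.523 × 94.10 × 0.01530 = 3.632 m³/day.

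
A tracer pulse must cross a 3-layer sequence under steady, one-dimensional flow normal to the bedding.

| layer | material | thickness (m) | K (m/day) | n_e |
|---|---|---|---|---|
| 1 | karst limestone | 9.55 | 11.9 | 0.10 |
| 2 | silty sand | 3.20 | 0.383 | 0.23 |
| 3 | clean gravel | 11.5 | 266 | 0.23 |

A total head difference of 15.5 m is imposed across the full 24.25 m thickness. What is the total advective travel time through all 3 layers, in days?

2.57

With flow normal to the layers, continuity requires the same specific discharge q through every layer.
Σ(b_i/K_i) = 9.55/11.9 + 3.20/0.383 + 11.5/266 = 9.201 d.
q = Δh / Σ(b_i/K_i) = 15.5 / 9.201 = 1.685 m/day.
In each layer the seepage velocity is v_i = q/n_i, so the layer transit time is t_i = b_i·n_i / q:
  layer 1 (karst limestone): t_1 = 9.55 × 0.10 / 1.685 = 0.5669 d
  layer 2 (silty sand): t_2 = 3.20 × 0.23 / 1.685 = 0.4369 d
  layer 3 (clean gravel): t_3 = 11.5 × 0.23 / 1.685 = 1.570 d
Total t = Σ t_i = 2.574 days.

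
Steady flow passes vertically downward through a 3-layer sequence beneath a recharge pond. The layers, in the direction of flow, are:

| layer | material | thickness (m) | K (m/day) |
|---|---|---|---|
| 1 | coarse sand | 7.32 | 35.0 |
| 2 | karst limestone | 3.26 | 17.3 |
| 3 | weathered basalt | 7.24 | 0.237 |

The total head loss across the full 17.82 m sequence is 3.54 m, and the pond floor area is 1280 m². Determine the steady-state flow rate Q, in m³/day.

146

Flow is perpendicular to layering, so the layers act in series and the equivalent K is the thickness-weighted harmonic mean.
Total thickness L = 7.32 + 3.26 + 7.24 = 17.82 m.
Σ(b_i/K_i) = 7.32/35.0 + 3.26/17.3 + 7.24/0.237 = 30.95 d.
K_eq = L / Σ(b_i/K_i) = 17.82 / 30.95 = 0.5758 m/day.
Q = K_eq · A · (Δh/L) = 0.5758 × 1280 × (3.54/17.82) = 146.4 m³/day.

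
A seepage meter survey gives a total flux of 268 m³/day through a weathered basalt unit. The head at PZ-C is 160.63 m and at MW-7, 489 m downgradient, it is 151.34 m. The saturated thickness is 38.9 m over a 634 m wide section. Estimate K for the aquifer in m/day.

0.572

Cross-sectional area A = 634 × 38.9 = 24663 m².
Hydraulic gradient i = (160.63 − 151.34) / 489 = 9.29 / 489 = 0.01900.
From Q = K·A·i, K = Q / (A·i) = 268 / (24663 × 0.01900) = 0.5720 m/day.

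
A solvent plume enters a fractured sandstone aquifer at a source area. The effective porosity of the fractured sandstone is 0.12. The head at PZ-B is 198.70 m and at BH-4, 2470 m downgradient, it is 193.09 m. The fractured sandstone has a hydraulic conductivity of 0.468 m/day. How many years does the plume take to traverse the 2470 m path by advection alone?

763

Hydraulic gradient i = (198.70 − 193.09) / 2470 = 5.61 / 2470 = 0.002271.
Darcy flux q = K · i = 0.4680 × 0.002271 = 0.001063 m/day.
Seepage velocity v = q / n_e = 0.001063 / 0.12 = 0.008858 m/day.
Travel time t = L / v = 2470 / 0.008858 = 2.788e+05 days = 763.4 years.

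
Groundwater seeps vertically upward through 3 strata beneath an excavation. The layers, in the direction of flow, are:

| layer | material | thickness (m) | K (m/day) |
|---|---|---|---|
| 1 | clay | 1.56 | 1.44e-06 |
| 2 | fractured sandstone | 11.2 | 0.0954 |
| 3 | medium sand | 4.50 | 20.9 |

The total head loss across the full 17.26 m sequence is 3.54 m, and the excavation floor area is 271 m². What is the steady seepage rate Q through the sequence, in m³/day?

0.000885

Flow is perpendicular to layering, so the layers act in series and the equivalent K is the thickness-weighted harmonic mean.
Total thickness L = 1.56 + 11.2 + 4.50 = 17.26 m.
Σ(b_i/K_i) = 1.56/1.44e-06 + 11.2/0.0954 + 4.50/20.9 = 1.083e+06 d.
K_eq = L / Σ(b_i/K_i) = 17.26 / 1.083e+06 = 1.593e-05 m/day.
Q = K_eq · A · (Δh/L) = 1.593e-05 × 271 × (3.54/17.26) = 0.0008854 m³/day.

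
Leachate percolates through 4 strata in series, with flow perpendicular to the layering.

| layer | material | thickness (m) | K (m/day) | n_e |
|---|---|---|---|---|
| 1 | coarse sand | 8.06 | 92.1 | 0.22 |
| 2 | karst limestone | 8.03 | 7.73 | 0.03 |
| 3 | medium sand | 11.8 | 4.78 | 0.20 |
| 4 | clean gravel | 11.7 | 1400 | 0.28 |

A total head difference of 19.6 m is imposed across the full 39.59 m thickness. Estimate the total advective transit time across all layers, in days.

With flow normal to the layers, continuity requires the same specific discharge q through every layer.
Σ(b_i/K_i) = 8.06/92.1 + 8.03/7.73 + 11.8/4.78 + 11.7/1400 = 3.603 d.
q = Δh / Σ(b_i/K_i) = 19.6 / 3.603 = 5.439 m/day.
In each layer the seepage velocity is v_i = q/n_i, so the layer transit time is t_i = b_i·n_i / q:
  layer 1 (coarse sand): t_1 = 8.06 × 0.22 / 5.439 = 0.3260 d
  layer 2 (karst limestone): t_2 = 8.03 × 0.03 / 5.439 = 0.04429 d
  layer 3 (medium sand): t_3 = 11.8 × 0.20 / 5.439 = 0.4339 d
  layer 4 (clean gravel): t_4 = 11.7 × 0.28 / 5.439 = 0.6023 d
Total t = Σ t_i = 1.406 days.

1.41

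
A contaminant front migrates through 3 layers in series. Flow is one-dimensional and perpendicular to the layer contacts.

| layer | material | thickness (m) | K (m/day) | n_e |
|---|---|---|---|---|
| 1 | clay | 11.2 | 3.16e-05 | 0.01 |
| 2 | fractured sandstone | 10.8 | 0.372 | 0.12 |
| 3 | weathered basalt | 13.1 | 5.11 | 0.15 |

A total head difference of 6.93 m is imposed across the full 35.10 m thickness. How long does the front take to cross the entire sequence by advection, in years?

With flow normal to the layers, continuity requires the same specific discharge q through every layer.
Σ(b_i/K_i) = 11.2/3.16e-05 + 10.8/0.372 + 13.1/5.11 = 3.545e+05 d.
q = Δh / Σ(b_i/K_i) = 6.93 / 3.545e+05 = 1.955e-05 m/day.
In each layer the seepage velocity is v_i = q/n_i, so the layer transit time is t_i = b_i·n_i / q:
  layer 1 (clay): t_1 = 11.2 × 0.01 / 1.955e-05 = 5729 d
  layer 2 (fractured sandstone): t_2 = 10.8 × 0.12 / 1.955e-05 = 66289 d
  layer 3 (weathered basalt): t_3 = 13.1 × 0.15 / 1.955e-05 = 1.005e+05 d
Total t = Σ t_i = 1.725e+05 days = 472.3 years.

472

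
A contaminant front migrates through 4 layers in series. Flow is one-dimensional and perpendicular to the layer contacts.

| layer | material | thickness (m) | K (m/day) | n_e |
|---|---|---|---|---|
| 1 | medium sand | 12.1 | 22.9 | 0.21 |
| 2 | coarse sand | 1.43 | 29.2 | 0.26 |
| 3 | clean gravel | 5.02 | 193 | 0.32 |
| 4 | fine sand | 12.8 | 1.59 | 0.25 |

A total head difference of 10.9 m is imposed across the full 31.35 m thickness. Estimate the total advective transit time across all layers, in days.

6.13

With flow normal to the layers, continuity requires the same specific discharge q through every layer.
Σ(b_i/K_i) = 12.1/22.9 + 1.43/29.2 + 5.02/193 + 12.8/1.59 = 8.654 d.
q = Δh / Σ(b_i/K_i) = 10.9 / 8.654 = 1.260 m/day.
In each layer the seepage velocity is v_i = q/n_i, so the layer transit time is t_i = b_i·n_i / q:
  layer 1 (medium sand): t_1 = 12.1 × 0.21 / 1.260 = 2.017 d
  layer 2 (coarse sand): t_2 = 1.43 × 0.26 / 1.260 = 0.2952 d
  layer 3 (clean gravel): t_3 = 5.02 × 0.32 / 1.260 = 1.275 d
  layer 4 (fine sand): t_4 = 12.8 × 0.25 / 1.260 = 2.541 d
Total t = Σ t_i = 6.128 days.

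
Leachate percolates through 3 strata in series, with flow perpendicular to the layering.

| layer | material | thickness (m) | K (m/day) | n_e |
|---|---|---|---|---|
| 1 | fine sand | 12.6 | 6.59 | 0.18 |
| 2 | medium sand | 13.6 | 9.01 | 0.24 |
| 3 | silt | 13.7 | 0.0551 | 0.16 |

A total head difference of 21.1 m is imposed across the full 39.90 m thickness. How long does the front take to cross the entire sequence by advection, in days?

With flow normal to the layers, continuity requires the same specific discharge q through every layer.
Σ(b_i/K_i) = 12.6/6.59 + 13.6/9.01 + 13.7/0.0551 = 252.1 d.
q = Δh / Σ(b_i/K_i) = 21.1 / 252.1 = 0.08371 m/day.
In each layer the seepage velocity is v_i = q/n_i, so the layer transit time is t_i = b_i·n_i / q:
  layer 1 (fine sand): t_1 = 12.6 × 0.18 / 0.08371 = 27.09 d
  layer 2 (medium sand): t_2 = 13.6 × 0.24 / 0.08371 = 38.99 d
  layer 3 (silt): t_3 = 13.7 × 0.16 / 0.08371 = 26.19 d
Total t = Σ t_i = 92.27 days.

92.3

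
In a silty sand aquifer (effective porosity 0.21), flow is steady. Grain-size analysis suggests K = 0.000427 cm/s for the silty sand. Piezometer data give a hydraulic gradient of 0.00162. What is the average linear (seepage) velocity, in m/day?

Convert K: 0.000427 cm/s × 864 = 0.3689 m/day.
Hydraulic gradient i = 0.00162.
Darcy flux q = K · i = 0.3689 × 0.001620 = 0.0005977 m/day.
Seepage velocity v = q / n_e = 0.0005977 / 0.21 = 0.002846 m/day.

0.00285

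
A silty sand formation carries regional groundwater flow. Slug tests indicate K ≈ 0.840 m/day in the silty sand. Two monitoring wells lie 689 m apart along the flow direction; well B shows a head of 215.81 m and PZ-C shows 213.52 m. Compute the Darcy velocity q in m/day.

Hydraulic gradient i = (215.81 − 213.52) / 689 = 2.29 / 689 = 0.003324.
Specific discharge q = K · i = 0.8400 × 0.003324 = 0.002792 m/day.

0.00279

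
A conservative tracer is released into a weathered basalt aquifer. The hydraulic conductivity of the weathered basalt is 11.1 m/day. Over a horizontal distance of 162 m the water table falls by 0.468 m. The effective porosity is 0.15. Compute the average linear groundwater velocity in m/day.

Hydraulic gradient i = Δh / L = 0.468 / 162 = 0.002889.
Darcy flux q = K · i = 11.10 × 0.002889 = 0.03207 m/day.
Seepage velocity v = q / n_e = 0.03207 / 0.15 = 0.2138 m/day.

0.214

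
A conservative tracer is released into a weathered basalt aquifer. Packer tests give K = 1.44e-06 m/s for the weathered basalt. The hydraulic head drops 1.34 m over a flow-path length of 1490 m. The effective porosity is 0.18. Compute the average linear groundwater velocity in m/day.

Convert K: 1.44e-06 m/s × 86400 = 0.1244 m/day.
Hydraulic gradient i = Δh / L = 1.34 / 1490 = 0.0008993.
Darcy flux q = K · i = 0.1244 × 0.0008993 = 0.0001119 m/day.
Seepage velocity v = q / n_e = 0.0001119 / 0.18 = 0.0006216 m/day.

0.000622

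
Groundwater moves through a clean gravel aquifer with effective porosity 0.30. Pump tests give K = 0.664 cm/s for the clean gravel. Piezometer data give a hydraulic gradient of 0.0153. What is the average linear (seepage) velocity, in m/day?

29.3

Convert K: 0.664 cm/s × 864 = 573.7 m/day.
Hydraulic gradient i = 0.0153.
Darcy flux q = K · i = 573.7 × 0.01530 = 8.778 m/day.
Seepage velocity v = q / n_e = 8.778 / 0.30 = 29.26 m/day.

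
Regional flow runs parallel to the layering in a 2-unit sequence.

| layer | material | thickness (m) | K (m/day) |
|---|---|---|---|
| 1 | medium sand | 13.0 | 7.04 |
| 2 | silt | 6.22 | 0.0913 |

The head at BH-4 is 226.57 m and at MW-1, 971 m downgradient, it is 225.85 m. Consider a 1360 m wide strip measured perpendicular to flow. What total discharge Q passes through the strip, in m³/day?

92.9

Flow is parallel to layering, so each bed carries its own Darcy discharge and the transmissivities add.
Σ(K_i·b_i) = 7.04×13.0 + 0.0913×6.22 = 92.09 m²/day.
Hydraulic gradient i = (226.57 − 225.85) / 971 = 0.72 / 971 = 0.0007415.
Q = Σ(K_i·b_i) · W · i = 92.09 × 1360 × 0.0007415 = 92.87 m³/day.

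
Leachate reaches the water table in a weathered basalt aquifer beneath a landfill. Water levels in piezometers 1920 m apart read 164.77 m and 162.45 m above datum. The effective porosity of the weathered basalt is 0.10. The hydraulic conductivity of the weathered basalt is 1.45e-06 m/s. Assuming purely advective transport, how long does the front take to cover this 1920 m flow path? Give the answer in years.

3470

Convert K: 1.45e-06 m/s × 86400 = 0.1253 m/day.
Hydraulic gradient i = (164.77 − 162.45) / 1920 = 2.32 / 1920 = 0.001208.
Darcy flux q = K · i = 0.1253 × 0.001208 = 0.0001514 m/day.
Seepage velocity v = q / n_e = 0.0001514 / 0.10 = 0.001514 m/day.
Travel time t = L / v = 1920 / 0.001514 = 1.268e+06 days = 3473 years.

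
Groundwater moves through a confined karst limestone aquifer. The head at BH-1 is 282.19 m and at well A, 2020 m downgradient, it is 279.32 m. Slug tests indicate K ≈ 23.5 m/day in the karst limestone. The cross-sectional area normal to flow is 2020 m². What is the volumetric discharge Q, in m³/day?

Hydraulic gradient i = (282.19 − 279.32) / 2020 = 2.87 / 2020 = 0.001421.
Darcy's law: Q = K · A · i = 23.50 × 2020 × 0.001421 = 67.44 m³/day.

67.4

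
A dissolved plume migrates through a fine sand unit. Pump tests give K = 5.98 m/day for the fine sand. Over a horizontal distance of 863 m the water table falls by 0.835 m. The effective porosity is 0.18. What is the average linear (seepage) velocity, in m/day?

Hydraulic gradient i = Δh / L = 0.835 / 863 = 0.0009676.
Darcy flux q = K · i = 5.980 × 0.0009676 = 0.005786 m/day.
Seepage velocity v = q / n_e = 0.005786 / 0.18 = 0.03214 m/day.

0.0321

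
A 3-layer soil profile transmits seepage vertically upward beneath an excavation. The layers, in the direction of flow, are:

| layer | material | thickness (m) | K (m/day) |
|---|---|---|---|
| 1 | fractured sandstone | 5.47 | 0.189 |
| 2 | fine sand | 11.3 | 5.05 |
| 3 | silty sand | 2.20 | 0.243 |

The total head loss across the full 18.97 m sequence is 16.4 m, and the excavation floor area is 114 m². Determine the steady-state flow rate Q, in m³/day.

46.5

Flow is perpendicular to layering, so the layers act in series and the equivalent K is the thickness-weighted harmonic mean.
Total thickness L = 5.47 + 11.3 + 2.20 = 18.97 m.
Σ(b_i/K_i) = 5.47/0.189 + 11.3/5.05 + 2.20/0.243 = 40.23 d.
K_eq = L / Σ(b_i/K_i) = 18.97 / 40.23 = 0.4715 m/day.
Q = K_eq · A · (Δh/L) = 0.4715 × 114 × (16.4/18.97) = 46.47 m³/day.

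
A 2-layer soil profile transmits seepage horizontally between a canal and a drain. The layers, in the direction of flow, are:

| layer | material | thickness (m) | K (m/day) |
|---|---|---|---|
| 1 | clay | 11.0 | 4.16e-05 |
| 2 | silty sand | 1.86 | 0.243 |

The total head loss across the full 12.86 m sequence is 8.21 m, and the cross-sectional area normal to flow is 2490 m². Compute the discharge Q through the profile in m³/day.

0.0773

Flow is perpendicular to layering, so the layers act in series and the equivalent K is the thickness-weighted harmonic mean.
Total thickness L = 11.0 + 1.86 = 12.86 m.
Σ(b_i/K_i) = 11.0/4.16e-05 + 1.86/0.243 = 2.644e+05 d.
K_eq = L / Σ(b_i/K_i) = 12.86 / 2.644e+05 = 4.863e-05 m/day.
Q = K_eq · A · (Δh/L) = 4.863e-05 × 2490 × (8.21/12.86) = 0.07731 m³/day.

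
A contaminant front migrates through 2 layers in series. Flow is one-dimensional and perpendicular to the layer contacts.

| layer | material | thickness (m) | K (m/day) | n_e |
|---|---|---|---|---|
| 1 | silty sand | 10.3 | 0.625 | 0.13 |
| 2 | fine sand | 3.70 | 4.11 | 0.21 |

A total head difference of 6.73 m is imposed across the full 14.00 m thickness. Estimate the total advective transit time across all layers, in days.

With flow normal to the layers, continuity requires the same specific discharge q through every layer.
Σ(b_i/K_i) = 10.3/0.625 + 3.70/4.11 = 17.38 d.
q = Δh / Σ(b_i/K_i) = 6.73 / 17.38 = 0.3872 m/day.
In each layer the seepage velocity is v_i = q/n_i, so the layer transit time is t_i = b_i·n_i / q:
  layer 1 (silty sand): t_1 = 10.3 × 0.13 / 0.3872 = 3.458 d
  layer 2 (fine sand): t_2 = 3.70 × 0.21 / 0.3872 = 2.007 d
Total t = Σ t_i = 5.465 days.

5.46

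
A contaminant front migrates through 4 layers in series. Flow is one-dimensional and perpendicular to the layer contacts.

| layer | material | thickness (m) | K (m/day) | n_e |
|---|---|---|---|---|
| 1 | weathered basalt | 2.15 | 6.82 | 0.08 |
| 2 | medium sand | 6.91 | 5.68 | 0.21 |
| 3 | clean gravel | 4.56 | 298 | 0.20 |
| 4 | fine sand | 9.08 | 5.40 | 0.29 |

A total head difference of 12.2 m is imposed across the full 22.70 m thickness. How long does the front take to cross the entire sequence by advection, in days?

1.37

With flow normal to the layers, continuity requires the same specific discharge q through every layer.
Σ(b_i/K_i) = 2.15/6.82 + 6.91/5.68 + 4.56/298 + 9.08/5.40 = 3.229 d.
q = Δh / Σ(b_i/K_i) = 12.2 / 3.229 = 3.779 m/day.
In each layer the seepage velocity is v_i = q/n_i, so the layer transit time is t_i = b_i·n_i / q:
  layer 1 (weathered basalt): t_1 = 2.15 × 0.08 / 3.779 = 0.04552 d
  layer 2 (medium sand): t_2 = 6.91 × 0.21 / 3.779 = 0.3840 d
  layer 3 (clean gravel): t_3 = 4.56 × 0.20 / 3.779 = 0.2413 d
  layer 4 (fine sand): t_4 = 9.08 × 0.29 / 3.779 = 0.6968 d
Total t = Σ t_i = 1.368 days.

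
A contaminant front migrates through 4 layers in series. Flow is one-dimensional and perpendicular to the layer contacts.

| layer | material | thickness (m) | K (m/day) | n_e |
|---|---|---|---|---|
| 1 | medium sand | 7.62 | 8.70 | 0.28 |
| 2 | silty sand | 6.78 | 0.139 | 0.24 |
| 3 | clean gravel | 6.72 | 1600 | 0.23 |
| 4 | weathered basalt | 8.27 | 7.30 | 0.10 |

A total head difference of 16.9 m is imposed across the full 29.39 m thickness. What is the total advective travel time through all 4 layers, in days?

18.4

With flow normal to the layers, continuity requires the same specific discharge q through every layer.
Σ(b_i/K_i) = 7.62/8.70 + 6.78/0.139 + 6.72/1600 + 8.27/7.30 = 50.79 d.
q = Δh / Σ(b_i/K_i) = 16.9 / 50.79 = 0.3327 m/day.
In each layer the seepage velocity is v_i = q/n_i, so the layer transit time is t_i = b_i·n_i / q:
  layer 1 (medium sand): t_1 = 7.62 × 0.28 / 0.3327 = 6.412 d
  layer 2 (silty sand): t_2 = 6.78 × 0.24 / 0.3327 = 4.890 d
  layer 3 (clean gravel): t_3 = 6.72 × 0.23 / 0.3327 = 4.645 d
  layer 4 (weathered basalt): t_4 = 8.27 × 0.10 / 0.3327 = 2.485 d
Total t = Σ t_i = 18.43 days.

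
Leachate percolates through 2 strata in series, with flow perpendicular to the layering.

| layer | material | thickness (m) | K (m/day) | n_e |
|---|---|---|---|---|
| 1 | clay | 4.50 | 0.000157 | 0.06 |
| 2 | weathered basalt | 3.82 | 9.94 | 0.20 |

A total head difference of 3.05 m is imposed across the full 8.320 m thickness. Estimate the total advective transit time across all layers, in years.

With flow normal to the layers, continuity requires the same specific discharge q through every layer.
Σ(b_i/K_i) = 4.50/0.000157 + 3.82/9.94 = 28663 d.
q = Δh / Σ(b_i/K_i) = 3.05 / 28663 = 0.0001064 m/day.
In each layer the seepage velocity is v_i = q/n_i, so the layer transit time is t_i = b_i·n_i / q:
  layer 1 (clay): t_1 = 4.50 × 0.06 / 0.0001064 = 2537 d
  layer 2 (weathered basalt): t_2 = 3.82 × 0.20 / 0.0001064 = 7180 d
Total t = Σ t_i = 9717 days = 26.60 years.

26.6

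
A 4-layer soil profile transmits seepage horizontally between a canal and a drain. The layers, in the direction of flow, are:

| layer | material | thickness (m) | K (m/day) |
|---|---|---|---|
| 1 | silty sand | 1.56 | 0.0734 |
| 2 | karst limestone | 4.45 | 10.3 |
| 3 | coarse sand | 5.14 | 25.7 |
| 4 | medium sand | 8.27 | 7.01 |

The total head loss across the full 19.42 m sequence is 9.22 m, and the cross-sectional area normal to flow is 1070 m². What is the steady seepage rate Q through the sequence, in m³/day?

428

Flow is perpendicular to layering, so the layers act in series and the equivalent K is the thickness-weighted harmonic mean.
Total thickness L = 1.56 + 4.45 + 5.14 + 8.27 = 19.42 m.
Σ(b_i/K_i) = 1.56/0.0734 + 4.45/10.3 + 5.14/25.7 + 8.27/7.01 = 23.07 d.
K_eq = L / Σ(b_i/K_i) = 19.42 / 23.07 = 0.8420 m/day.
Q = K_eq · A · (Δh/L) = 0.8420 × 1070 × (9.22/19.42) = 427.7 m³/day.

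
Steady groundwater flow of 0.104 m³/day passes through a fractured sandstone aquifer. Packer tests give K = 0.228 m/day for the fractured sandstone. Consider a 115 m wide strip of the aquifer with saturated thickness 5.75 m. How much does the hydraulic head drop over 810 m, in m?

0.559

Cross-sectional area A = 115 × 5.75 = 661.2 m².
From Q = K·A·i, i = Q / (K·A) = 0.104 / (0.2280 × 661.2) = 0.0006898.
Head loss Δh = i · L = 0.0006898 × 810 = 0.5588 m.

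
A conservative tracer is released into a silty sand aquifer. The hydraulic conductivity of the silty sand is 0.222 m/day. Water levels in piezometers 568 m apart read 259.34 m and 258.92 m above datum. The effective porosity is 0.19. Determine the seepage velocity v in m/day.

Hydraulic gradient i = (259.34 − 258.92) / 568 = 0.42 / 568 = 0.0007394.
Darcy flux q = K · i = 0.2220 × 0.0007394 = 0.0001642 m/day.
Seepage velocity v = q / n_e = 0.0001642 / 0.19 = 0.0008640 m/day.

0.000864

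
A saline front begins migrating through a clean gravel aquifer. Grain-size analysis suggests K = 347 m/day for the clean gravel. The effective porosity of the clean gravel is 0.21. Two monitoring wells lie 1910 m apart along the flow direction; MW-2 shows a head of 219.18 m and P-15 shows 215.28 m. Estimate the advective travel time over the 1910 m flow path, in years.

Hydraulic gradient i = (219.18 − 215.28) / 1910 = 3.9 / 1910 = 0.002042.
Darcy flux q = K · i = 347.0 × 0.002042 = 0.7085 m/day.
Seepage velocity v = q / n_e = 0.7085 / 0.21 = 3.374 m/day.
Travel time t = L / v = 1910 / 3.374 = 566.1 days = 1.550 years.

1.55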